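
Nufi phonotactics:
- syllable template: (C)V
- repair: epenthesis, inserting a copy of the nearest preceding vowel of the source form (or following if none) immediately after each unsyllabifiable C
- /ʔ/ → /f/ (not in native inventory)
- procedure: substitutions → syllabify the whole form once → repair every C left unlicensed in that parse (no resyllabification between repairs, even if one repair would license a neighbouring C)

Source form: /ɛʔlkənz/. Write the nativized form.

ɛfɛlɛkənəzə

Substitution: /ʔ/ → /f/, giving /ɛflkənz/.
The consonants /f/, /l/, /n/, /z/ cannot be parsed into a legal (C)V syllable (no codas are permitted; onsets are limited to one consonant).
Epenthesis after each stranded consonant: /f/ → /fɛ/, /l/ → /lɛ/, /n/ → /nə/, /z/ → /zə/.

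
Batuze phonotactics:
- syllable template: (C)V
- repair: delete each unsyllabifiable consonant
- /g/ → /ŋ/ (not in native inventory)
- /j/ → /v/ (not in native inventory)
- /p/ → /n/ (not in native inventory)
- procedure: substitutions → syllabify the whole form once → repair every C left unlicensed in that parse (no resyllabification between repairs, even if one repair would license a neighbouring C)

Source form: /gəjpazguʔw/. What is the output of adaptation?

Substitution: /g/ → /ŋ/, /j/ → /v/, /p/ → /n/, giving /ŋəvnazŋuʔw/.
Under (C)V, the unsyllabifiable consonants are /v/, /z/, /ʔ/, /w/ (no codas are permitted; onsets are limited to one consonant).
Deletion applies to /v/, /z/, /ʔ/, /w/.

ŋənaŋu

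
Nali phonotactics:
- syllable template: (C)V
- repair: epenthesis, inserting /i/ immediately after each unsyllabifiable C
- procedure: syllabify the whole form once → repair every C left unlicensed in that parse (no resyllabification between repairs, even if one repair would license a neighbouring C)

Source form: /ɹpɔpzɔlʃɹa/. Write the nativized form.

Syllabifying with onset maximization leaves /ɹ/, /p/, /l/, /ʃ/ stranded (no codas are permitted; onsets are limited to one consonant).
Inserting the epenthetic vowel yields /ɹ/ → /ɹi/, /p/ → /pi/, /l/ → /li/, /ʃ/ → /ʃi/.

ɹipɔpizɔliʃiɹa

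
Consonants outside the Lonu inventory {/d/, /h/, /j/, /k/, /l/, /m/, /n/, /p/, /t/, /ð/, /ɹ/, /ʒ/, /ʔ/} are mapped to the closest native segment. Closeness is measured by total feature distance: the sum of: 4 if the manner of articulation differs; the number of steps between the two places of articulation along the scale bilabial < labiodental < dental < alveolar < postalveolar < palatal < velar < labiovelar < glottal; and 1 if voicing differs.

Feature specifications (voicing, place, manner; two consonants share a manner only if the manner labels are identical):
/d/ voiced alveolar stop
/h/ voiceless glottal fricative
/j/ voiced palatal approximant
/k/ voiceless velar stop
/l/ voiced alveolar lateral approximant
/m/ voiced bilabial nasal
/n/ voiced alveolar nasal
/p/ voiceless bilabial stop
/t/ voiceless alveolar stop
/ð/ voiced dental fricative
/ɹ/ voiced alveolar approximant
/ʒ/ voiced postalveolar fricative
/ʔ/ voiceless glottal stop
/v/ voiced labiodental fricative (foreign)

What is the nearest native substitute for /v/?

/ð/ is closest: same manner (fricative), place distance 1 (labiodental→dental), same voicing; total 1. Next closest is /ʒ/ at distance 3.

ð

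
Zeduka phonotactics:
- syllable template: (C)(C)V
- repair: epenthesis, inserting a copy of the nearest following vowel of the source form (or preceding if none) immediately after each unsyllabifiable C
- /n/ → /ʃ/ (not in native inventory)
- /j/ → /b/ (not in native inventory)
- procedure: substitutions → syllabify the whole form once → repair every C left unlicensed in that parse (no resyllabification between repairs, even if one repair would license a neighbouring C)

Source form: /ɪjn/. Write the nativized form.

ɪbɪʃɪ

Substitution: /j/ → /b/, /n/ → /ʃ/, giving /ɪbʃ/.
Under (C)(C)V, the unsyllabifiable consonants are /b/, /ʃ/ (no codas are permitted; onsets may contain at most 2 consonants).
Inserting the epenthetic vowel yields /b/ → /bɪ/, /ʃ/ → /ʃɪ/.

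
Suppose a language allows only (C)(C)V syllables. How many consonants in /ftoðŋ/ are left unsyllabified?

Under (C)(C)V, the unsyllabifiable consonants are /ð/, /ŋ/ (no codas are permitted; onsets may contain at most 2 consonants).

2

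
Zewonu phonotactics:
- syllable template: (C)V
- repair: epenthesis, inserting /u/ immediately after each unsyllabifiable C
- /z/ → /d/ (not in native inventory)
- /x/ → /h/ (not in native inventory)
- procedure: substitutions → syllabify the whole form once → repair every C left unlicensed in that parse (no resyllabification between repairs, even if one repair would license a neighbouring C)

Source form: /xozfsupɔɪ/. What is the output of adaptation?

hodufusupɔɪ

Substitution: /x/ → /h/, /z/ → /d/, giving /hodfsupɔɪ/.
Syllabifying with onset maximization leaves /d/, /f/ stranded (no codas are permitted; onsets are limited to one consonant).
Epenthesis after each stranded consonant: /d/ → /du/, /f/ → /fu/.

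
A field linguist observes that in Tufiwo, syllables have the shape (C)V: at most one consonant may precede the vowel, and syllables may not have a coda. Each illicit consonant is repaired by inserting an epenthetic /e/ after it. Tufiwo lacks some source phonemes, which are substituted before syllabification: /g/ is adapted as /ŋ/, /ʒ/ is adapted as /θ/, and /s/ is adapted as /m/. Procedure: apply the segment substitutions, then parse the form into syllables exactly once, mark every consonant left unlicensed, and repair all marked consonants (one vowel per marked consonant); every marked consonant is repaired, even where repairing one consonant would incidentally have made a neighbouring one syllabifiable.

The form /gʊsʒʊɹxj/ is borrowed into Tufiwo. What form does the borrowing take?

Substitution: /g/ → /ŋ/, /s/ → /m/, /ʒ/ → /θ/, giving /ŋʊmθʊɹxj/.
The consonants /m/, /ɹ/, /x/, /j/ cannot be parsed into a legal (C)V syllable (no codas are permitted; onsets are limited to one consonant).
Inserting the epenthetic vowel yields /m/ → /me/, /ɹ/ → /ɹe/, /x/ → /xe/, /j/ → /je/.

ŋʊmeθʊɹexeje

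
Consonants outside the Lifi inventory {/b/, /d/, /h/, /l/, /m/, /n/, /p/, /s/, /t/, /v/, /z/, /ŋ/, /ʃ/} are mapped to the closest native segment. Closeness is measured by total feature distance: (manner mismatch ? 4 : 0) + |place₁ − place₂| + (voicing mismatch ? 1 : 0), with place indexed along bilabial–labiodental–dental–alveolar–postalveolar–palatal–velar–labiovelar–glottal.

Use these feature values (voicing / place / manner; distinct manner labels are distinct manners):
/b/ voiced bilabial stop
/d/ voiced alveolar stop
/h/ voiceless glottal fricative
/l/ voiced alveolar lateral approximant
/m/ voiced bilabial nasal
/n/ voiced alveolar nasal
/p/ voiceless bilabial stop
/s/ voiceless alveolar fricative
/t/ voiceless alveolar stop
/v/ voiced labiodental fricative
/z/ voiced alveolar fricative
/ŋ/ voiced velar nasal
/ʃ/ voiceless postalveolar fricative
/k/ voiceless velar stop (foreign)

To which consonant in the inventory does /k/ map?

/t/ is closest: same manner (stop), place distance 3 (velar→alveolar), same voicing; total 3. Next closest is /d/ at distance 4.

t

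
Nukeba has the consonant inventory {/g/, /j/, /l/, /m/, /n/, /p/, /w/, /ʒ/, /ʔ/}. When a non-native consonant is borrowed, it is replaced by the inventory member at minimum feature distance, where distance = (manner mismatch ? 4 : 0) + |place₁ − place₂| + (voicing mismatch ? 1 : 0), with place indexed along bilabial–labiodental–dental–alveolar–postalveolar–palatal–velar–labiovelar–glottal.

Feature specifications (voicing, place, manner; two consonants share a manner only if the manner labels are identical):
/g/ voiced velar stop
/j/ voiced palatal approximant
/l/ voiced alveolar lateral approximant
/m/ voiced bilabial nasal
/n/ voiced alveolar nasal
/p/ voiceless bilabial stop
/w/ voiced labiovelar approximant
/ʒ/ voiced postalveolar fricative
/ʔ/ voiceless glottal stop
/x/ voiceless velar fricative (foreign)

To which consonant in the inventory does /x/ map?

ʒ

/ʒ/ is closest: same manner (fricative), place distance 2 (velar→postalveolar), voicing differs (+1); total 3. Next closest is /g/ at distance 5.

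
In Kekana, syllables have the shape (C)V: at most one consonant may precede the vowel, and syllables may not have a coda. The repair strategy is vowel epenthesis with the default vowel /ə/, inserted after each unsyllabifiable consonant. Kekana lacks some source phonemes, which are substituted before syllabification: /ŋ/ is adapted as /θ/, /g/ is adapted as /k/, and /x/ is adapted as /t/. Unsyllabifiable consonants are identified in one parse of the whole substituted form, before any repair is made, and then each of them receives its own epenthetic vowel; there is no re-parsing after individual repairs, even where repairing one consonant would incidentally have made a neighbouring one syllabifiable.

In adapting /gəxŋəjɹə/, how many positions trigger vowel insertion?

2

After substitution the input is /kətθəjɹə/.
The unsyllabifiable consonants are /t/, /j/; each receives one epenthetic vowel.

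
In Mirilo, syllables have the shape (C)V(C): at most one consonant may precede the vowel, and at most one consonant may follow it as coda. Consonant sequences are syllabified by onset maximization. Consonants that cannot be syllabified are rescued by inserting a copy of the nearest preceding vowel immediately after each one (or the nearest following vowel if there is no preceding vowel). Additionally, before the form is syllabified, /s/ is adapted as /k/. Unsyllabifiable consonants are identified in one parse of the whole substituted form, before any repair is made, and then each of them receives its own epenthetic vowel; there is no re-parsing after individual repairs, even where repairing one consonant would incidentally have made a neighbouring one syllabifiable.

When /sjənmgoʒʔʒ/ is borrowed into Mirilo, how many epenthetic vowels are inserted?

4

After substitution the input is /kjənmgoʒʔʒ/.
The unsyllabifiable consonants are /k/, /m/, /ʔ/, /ʒ/; each receives one epenthetic vowel.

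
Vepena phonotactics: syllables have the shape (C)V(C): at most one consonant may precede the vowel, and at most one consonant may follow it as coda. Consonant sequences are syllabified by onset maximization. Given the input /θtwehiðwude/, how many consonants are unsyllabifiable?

Under (C)V(C), the unsyllabifiable consonants are /θ/, /t/ (at most one coda consonant is licensed; onsets are limited to one consonant).

2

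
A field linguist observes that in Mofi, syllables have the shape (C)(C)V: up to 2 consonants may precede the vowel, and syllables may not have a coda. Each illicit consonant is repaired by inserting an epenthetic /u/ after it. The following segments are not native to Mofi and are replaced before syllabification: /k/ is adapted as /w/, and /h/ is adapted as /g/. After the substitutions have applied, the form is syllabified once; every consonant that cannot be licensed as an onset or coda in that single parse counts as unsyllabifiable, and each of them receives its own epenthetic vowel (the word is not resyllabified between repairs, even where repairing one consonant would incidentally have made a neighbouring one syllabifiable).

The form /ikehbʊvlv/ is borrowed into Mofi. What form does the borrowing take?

iwegbʊvuluvu

Substitution: /k/ → /w/, /h/ → /g/, giving /iwegbʊvlv/.
Under (C)(C)V, the unsyllabifiable consonants are /v/, /l/, /v/ (no codas are permitted; onsets may contain at most 2 consonants).
Epenthesis after each stranded consonant: /v/ → /vu/, /l/ → /lu/, /v/ → /vu/.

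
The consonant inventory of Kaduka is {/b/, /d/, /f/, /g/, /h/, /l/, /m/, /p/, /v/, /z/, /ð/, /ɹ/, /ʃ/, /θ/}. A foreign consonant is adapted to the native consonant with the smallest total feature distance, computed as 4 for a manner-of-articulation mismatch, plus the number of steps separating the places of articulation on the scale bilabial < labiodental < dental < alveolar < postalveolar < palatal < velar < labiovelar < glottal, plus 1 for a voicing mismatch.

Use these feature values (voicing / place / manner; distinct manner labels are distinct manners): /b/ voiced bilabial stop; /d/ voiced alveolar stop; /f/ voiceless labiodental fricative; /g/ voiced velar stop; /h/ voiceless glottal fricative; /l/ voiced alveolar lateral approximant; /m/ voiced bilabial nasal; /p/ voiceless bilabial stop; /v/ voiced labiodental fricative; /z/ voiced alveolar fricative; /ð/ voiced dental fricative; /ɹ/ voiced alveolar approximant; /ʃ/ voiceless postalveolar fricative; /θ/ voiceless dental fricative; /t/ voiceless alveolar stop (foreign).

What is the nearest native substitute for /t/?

d

/d/ is closest: same manner (stop), place distance 0 (alveolar→alveolar), voicing differs (+1); total 1. Next closest is /p/ at distance 3.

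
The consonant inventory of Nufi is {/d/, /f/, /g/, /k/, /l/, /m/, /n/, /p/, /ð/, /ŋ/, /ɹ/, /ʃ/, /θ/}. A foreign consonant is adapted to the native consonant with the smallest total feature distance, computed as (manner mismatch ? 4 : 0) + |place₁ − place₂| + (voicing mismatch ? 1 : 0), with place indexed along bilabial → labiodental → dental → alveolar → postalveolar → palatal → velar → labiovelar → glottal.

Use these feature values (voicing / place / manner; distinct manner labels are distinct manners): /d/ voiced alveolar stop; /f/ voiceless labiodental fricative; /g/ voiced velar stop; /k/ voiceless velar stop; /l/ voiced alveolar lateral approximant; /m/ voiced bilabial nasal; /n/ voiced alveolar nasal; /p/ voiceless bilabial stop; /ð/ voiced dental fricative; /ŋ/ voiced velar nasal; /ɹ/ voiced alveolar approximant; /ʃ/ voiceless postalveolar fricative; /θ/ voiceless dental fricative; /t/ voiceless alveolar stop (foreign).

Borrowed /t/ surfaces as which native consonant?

/d/ is closest: same manner (stop), place distance 0 (alveolar→alveolar), voicing differs (+1); total 1. Next closest is /k/ at distance 3.

d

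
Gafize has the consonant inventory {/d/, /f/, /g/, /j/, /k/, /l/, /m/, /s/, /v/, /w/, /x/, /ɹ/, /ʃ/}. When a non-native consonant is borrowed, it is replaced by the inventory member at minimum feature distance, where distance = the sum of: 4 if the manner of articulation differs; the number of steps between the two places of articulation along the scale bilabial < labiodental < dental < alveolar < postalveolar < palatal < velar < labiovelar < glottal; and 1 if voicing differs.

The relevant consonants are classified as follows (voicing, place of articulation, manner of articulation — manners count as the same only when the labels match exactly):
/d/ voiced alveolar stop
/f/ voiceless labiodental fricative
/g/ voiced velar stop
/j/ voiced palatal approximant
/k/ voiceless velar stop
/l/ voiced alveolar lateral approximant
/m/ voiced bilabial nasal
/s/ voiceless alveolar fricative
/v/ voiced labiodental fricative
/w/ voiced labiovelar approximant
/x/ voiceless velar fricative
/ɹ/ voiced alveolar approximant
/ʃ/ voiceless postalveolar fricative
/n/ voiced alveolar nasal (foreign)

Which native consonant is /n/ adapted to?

/m/ is closest: same manner (nasal), place distance 3 (alveolar→bilabial), same voicing; total 3. Next closest is /d/ at distance 4.

m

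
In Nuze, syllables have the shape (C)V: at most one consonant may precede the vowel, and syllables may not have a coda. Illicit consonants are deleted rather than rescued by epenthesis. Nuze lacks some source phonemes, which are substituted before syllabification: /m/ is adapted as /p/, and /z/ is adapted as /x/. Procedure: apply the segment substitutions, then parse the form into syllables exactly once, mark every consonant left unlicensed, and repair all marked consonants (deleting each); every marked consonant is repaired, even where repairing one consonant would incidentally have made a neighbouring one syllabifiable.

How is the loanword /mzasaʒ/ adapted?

xasa

Substitution: /m/ → /p/, /z/ → /x/, giving /pxasaʒ/.
The consonants /p/, /ʒ/ cannot be parsed into a legal (C)V syllable (no codas are permitted; onsets are limited to one consonant).
Deletion applies to /p/, /ʒ/.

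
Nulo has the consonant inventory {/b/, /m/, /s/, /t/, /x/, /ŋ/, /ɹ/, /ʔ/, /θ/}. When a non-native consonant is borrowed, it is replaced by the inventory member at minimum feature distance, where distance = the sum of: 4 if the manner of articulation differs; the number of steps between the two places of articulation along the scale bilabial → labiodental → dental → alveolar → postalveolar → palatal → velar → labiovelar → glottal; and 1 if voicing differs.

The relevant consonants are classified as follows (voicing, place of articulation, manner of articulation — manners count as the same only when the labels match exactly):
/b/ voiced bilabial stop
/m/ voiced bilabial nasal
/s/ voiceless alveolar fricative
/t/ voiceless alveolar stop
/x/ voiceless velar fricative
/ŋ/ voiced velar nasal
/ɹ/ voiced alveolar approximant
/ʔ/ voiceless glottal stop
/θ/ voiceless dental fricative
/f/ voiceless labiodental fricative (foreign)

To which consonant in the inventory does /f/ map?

/θ/ is closest: same manner (fricative), place distance 1 (labiodental→dental), same voicing; total 1. Next closest is /s/ at distance 2.

θ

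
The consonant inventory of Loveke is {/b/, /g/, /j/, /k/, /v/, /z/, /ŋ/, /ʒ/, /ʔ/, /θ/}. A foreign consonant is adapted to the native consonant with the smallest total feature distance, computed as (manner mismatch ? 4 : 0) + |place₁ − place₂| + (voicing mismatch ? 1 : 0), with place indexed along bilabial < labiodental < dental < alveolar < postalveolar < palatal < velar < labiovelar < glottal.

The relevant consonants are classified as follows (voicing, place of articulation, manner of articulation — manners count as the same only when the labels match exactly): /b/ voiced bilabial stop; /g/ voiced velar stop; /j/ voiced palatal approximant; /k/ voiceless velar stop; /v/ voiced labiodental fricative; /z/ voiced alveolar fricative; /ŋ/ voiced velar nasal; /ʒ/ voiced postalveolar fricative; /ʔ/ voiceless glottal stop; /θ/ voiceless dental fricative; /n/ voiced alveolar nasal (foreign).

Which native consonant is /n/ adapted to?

/ŋ/ is closest: same manner (nasal), place distance 3 (alveolar→velar), same voicing; total 3. Next closest is /z/ at distance 4.

ŋ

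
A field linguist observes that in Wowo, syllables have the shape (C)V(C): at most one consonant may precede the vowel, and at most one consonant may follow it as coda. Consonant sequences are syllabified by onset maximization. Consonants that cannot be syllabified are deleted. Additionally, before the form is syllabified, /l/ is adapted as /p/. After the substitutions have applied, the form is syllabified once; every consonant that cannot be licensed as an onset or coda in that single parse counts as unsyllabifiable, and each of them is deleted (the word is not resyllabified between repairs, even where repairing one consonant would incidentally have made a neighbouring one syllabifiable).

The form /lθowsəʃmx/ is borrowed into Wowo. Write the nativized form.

θowsəʃ

Substitution: /l/ → /p/, giving /pθowsəʃmx/.
The consonants /p/, /m/, /x/ cannot be parsed into a legal (C)V(C) syllable (at most one coda consonant is licensed; onsets are limited to one consonant).
Each unlicensed consonant is deleted: /p/, /m/, /x/.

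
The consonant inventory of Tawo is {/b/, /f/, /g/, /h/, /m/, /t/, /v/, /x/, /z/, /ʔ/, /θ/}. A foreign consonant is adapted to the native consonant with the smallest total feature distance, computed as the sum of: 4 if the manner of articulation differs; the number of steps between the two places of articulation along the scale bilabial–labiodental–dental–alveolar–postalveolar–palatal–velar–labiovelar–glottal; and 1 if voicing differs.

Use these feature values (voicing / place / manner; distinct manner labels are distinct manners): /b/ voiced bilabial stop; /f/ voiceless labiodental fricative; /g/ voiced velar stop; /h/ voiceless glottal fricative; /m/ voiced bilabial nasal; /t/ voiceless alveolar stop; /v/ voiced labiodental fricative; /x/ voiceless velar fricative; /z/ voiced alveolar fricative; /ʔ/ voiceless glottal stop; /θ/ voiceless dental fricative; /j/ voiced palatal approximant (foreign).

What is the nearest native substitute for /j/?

g

/g/ is closest: manner differs (approximant→stop, +4), place distance 1 (palatal→velar), same voicing; total 5. Next closest is /x/ at distance 6.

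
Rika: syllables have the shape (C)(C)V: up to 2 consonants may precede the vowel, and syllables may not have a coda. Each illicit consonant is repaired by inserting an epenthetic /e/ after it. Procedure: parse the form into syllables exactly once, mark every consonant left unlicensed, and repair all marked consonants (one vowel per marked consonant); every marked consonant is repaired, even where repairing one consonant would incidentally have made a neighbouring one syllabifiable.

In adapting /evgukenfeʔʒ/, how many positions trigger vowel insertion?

The unsyllabifiable consonants are /ʔ/, /ʒ/; each receives one epenthetic vowel.

2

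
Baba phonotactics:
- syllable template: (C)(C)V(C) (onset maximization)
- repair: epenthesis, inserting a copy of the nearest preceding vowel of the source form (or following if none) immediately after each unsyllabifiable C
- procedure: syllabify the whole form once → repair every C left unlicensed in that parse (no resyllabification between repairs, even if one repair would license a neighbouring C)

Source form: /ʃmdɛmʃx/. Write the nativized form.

Syllabifying with onset maximization leaves /ʃ/, /ʃ/, /x/ stranded (at most one coda consonant is licensed; onsets may contain at most 2 consonants).
Each unlicensed consonant becomes the onset of a new syllable: /ʃ/ → /ʃɛ/, /ʃ/ → /ʃɛ/, /x/ → /xɛ/.

ʃɛmdɛmʃɛxɛ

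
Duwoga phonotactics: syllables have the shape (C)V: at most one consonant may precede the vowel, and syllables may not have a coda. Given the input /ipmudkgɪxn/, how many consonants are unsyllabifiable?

Syllabifying with onset maximization leaves /p/, /d/, /k/, /x/, /n/ stranded (no codas are permitted; onsets are limited to one consonant).

5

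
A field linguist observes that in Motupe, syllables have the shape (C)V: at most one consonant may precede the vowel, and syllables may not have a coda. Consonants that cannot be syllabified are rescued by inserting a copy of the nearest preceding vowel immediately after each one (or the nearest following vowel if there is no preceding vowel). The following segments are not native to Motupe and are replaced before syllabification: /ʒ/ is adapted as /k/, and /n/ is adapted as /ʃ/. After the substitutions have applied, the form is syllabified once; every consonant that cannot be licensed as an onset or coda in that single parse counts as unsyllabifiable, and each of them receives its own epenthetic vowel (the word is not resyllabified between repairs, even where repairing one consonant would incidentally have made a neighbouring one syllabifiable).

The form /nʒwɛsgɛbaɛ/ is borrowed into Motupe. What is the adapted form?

ʃɛkɛwɛsɛgɛbaɛ

Substitution: /n/ → /ʃ/, /ʒ/ → /k/, giving /ʃkwɛsgɛbaɛ/.
The consonants /ʃ/, /k/, /s/ cannot be parsed into a legal (C)V syllable (no codas are permitted; onsets are limited to one consonant).
Epenthesis after each stranded consonant: /ʃ/ → /ʃɛ/, /k/ → /kɛ/, /s/ → /sɛ/.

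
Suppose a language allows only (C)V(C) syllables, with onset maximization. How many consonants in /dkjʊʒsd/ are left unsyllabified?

Syllabifying with onset maximization leaves /d/, /k/, /s/, /d/ stranded (at most one coda consonant is licensed; onsets are limited to one consonant).

4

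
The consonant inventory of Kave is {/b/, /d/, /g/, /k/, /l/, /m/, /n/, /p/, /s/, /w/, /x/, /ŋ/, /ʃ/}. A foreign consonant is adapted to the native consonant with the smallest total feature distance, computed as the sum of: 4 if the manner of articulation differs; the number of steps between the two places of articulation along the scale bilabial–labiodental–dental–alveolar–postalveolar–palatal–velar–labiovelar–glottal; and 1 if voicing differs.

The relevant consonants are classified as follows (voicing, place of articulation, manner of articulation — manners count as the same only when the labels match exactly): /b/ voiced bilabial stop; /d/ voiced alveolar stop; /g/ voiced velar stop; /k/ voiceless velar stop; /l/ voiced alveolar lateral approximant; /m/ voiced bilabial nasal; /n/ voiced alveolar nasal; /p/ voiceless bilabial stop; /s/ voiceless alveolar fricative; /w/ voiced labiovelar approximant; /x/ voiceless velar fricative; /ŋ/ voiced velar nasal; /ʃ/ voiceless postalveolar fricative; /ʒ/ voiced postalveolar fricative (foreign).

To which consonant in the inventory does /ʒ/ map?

/ʃ/ is closest: same manner (fricative), place distance 0 (postalveolar→postalveolar), voicing differs (+1); total 1. Next closest is /s/ at distance 2.

ʃ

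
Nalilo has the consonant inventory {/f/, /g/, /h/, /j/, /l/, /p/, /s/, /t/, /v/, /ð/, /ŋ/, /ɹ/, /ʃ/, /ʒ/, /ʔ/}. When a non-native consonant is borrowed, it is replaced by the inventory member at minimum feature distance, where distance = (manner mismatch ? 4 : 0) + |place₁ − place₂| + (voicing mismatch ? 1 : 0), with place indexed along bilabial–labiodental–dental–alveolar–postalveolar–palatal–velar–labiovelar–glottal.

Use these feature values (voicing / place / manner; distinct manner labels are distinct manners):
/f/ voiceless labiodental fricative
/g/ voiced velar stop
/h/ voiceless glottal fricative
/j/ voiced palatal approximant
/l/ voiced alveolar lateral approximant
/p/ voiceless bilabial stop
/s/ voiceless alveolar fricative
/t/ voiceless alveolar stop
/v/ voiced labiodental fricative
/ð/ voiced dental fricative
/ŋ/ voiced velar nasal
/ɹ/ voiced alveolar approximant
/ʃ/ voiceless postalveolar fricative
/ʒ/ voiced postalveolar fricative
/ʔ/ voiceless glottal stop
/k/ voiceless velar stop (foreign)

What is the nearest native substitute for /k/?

/g/ is closest: same manner (stop), place distance 0 (velar→velar), voicing differs (+1); total 1. Next closest is /ʔ/ at distance 2.

g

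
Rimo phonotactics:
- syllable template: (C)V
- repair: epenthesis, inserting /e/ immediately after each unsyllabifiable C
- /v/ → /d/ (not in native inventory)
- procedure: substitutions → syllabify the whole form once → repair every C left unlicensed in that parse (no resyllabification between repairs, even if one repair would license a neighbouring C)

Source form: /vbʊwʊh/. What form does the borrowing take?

debʊwʊhe

Substitution: /v/ → /d/, giving /dbʊwʊh/.
The consonants /d/, /h/ cannot be parsed into a legal (C)V syllable (no codas are permitted; onsets are limited to one consonant).
Epenthesis after each stranded consonant: /d/ → /de/, /h/ → /he/.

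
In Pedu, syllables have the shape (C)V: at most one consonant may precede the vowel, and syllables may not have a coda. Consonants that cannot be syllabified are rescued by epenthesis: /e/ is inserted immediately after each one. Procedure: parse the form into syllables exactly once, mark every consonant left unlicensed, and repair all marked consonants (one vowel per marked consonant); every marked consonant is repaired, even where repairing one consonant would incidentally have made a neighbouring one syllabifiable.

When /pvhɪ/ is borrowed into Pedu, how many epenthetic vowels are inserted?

2

The unsyllabifiable consonants are /p/, /v/; each receives one epenthetic vowel.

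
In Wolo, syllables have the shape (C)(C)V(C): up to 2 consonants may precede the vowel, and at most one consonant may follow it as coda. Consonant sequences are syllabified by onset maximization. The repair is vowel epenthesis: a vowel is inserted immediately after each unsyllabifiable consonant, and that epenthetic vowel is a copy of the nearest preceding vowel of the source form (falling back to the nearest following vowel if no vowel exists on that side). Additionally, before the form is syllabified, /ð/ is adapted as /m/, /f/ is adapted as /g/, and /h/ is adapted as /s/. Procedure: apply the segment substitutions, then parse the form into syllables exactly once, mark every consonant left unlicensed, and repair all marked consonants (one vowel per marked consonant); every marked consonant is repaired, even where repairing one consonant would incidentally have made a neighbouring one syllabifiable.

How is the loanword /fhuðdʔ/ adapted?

gsumduʔu

Substitution: /f/ → /g/, /h/ → /s/, /ð/ → /m/, giving /gsumdʔ/.
Under (C)(C)V(C), the unsyllabifiable consonants are /d/, /ʔ/ (at most one coda consonant is licensed; onsets may contain at most 2 consonants).
Each unlicensed consonant becomes the onset of a new syllable: /d/ → /du/, /ʔ/ → /ʔu/.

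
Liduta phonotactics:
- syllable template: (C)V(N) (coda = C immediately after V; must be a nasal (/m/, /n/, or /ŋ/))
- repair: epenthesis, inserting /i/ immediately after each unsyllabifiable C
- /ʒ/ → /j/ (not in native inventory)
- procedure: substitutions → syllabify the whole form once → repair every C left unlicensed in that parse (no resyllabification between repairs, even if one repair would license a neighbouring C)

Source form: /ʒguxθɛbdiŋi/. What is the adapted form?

Substitution: /ʒ/ → /j/, giving /jguxθɛbdiŋi/.
Under (C)V(N), the unsyllabifiable consonants are /j/, /x/, /b/ (only a nasal (/m/, /n/, or /ŋ/) is licensed in coda position; onsets are limited to one consonant).
Each unlicensed consonant becomes the onset of a new syllable: /j/ → /ji/, /x/ → /xi/, /b/ → /bi/.

jiguxiθɛbidiŋi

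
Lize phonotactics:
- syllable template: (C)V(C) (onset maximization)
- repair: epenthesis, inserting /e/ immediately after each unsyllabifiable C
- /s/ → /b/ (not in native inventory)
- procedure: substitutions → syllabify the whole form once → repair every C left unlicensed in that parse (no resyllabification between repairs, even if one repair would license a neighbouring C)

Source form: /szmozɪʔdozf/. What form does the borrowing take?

bezemozɪʔdozfe

Substitution: /s/ → /b/, giving /bzmozɪʔdozf/.
The consonants /b/, /z/, /f/ cannot be parsed into a legal (C)V(C) syllable (at most one coda consonant is licensed; onsets are limited to one consonant).
Each unlicensed consonant becomes the onset of a new syllable: /b/ → /be/, /z/ → /ze/, /f/ → /fe/.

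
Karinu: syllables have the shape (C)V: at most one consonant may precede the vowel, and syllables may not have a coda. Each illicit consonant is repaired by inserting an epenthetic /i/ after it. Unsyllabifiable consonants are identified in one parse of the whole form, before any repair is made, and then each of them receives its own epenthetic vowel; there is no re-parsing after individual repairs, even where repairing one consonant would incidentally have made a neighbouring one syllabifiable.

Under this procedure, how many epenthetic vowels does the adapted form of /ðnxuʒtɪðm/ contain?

5

The unsyllabifiable consonants are /ð/, /n/, /ʒ/, /ð/, /m/; each receives one epenthetic vowel.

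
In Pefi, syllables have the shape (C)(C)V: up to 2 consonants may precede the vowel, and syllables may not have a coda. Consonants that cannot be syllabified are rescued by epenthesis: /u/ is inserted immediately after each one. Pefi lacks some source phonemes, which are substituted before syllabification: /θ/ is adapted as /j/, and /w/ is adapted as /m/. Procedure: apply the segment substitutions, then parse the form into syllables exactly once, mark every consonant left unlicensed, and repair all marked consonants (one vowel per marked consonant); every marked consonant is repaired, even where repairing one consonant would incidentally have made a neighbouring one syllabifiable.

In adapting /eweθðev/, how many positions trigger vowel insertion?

1

After substitution the input is /emejðev/.
The unsyllabifiable consonants are /v/; each receives one epenthetic vowel.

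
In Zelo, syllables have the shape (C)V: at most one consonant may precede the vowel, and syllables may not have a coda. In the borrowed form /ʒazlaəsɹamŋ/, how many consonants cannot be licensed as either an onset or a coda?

Syllabifying with onset maximization leaves /z/, /s/, /m/, /ŋ/ stranded (no codas are permitted; onsets are limited to one consonant).

4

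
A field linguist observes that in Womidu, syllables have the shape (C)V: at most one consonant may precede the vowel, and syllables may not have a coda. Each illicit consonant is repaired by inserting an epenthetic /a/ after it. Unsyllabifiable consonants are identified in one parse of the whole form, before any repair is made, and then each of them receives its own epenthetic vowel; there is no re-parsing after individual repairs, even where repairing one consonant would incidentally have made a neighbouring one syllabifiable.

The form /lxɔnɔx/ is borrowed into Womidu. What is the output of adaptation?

laxɔnɔxa

Syllabifying with onset maximization leaves /l/, /x/ stranded (no codas are permitted; onsets are limited to one consonant).
Epenthesis after each stranded consonant: /l/ → /la/, /x/ → /xa/.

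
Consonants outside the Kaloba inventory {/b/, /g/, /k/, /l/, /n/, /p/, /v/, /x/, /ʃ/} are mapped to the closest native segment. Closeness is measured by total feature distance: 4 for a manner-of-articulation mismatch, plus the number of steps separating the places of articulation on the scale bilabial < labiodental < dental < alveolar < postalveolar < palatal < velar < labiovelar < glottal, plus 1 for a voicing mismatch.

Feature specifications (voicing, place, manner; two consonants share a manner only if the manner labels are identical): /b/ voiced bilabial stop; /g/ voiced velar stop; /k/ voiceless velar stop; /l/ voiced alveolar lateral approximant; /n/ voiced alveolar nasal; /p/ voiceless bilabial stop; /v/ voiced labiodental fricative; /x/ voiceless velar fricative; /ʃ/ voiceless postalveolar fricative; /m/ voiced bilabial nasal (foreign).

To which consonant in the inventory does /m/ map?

n

/n/ is closest: same manner (nasal), place distance 3 (bilabial→alveolar), same voicing; total 3. Next closest is /b/ at distance 4.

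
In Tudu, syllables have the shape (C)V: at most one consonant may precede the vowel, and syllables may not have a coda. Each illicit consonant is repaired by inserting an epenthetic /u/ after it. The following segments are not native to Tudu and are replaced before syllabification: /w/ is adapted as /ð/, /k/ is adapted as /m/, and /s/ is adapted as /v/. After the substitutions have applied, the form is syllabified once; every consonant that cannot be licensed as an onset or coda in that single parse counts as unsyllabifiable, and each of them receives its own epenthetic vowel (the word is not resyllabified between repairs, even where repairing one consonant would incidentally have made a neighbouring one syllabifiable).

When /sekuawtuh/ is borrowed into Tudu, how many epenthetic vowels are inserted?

After substitution the input is /vemuaðtuh/.
The unsyllabifiable consonants are /ð/, /h/; each receives one epenthetic vowel.

2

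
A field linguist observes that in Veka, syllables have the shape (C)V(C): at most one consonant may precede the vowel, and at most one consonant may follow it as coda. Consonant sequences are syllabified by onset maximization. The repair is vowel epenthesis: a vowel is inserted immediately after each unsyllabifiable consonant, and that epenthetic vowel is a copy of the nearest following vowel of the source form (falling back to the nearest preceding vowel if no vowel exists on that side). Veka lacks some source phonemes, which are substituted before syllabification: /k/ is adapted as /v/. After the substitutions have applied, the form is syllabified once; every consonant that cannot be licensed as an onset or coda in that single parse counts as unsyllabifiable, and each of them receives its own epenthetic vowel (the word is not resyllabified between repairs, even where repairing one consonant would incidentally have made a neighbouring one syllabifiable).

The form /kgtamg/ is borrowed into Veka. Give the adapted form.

vagatamga

Substitution: /k/ → /v/, giving /vgtamg/.
The consonants /v/, /g/, /g/ cannot be parsed into a legal (C)V(C) syllable (at most one coda consonant is licensed; onsets are limited to one consonant).
Inserting the epenthetic vowel yields /v/ → /va/, /g/ → /ga/, /g/ → /ga/.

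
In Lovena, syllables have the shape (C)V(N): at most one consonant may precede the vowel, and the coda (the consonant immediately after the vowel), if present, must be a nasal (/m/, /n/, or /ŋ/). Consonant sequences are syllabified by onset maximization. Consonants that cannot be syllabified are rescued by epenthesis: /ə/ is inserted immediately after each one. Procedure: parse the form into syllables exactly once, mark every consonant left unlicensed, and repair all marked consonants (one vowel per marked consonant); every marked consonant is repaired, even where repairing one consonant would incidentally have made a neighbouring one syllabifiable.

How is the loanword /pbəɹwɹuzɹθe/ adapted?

pəbəɹəwəɹuzəɹəθe

Under (C)V(N), the unsyllabifiable consonants are /p/, /ɹ/, /w/, /z/, /ɹ/ (only a nasal (/m/, /n/, or /ŋ/) is licensed in coda position; onsets are limited to one consonant).
Epenthesis after each stranded consonant: /p/ → /pə/, /ɹ/ → /ɹə/, /w/ → /wə/, /z/ → /zə/, /ɹ/ → /ɹə/.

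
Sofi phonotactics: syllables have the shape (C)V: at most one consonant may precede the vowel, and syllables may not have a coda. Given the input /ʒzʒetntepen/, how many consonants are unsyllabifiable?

5

The consonants /ʒ/, /z/, /t/, /n/, /n/ cannot be parsed into a legal (C)V syllable (no codas are permitted; onsets are limited to one consonant).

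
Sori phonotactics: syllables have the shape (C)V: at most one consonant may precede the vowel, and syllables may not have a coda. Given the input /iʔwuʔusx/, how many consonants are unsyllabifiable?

Syllabifying with onset maximization leaves /ʔ/, /s/, /x/ stranded (no codas are permitted; onsets are limited to one consonant).

3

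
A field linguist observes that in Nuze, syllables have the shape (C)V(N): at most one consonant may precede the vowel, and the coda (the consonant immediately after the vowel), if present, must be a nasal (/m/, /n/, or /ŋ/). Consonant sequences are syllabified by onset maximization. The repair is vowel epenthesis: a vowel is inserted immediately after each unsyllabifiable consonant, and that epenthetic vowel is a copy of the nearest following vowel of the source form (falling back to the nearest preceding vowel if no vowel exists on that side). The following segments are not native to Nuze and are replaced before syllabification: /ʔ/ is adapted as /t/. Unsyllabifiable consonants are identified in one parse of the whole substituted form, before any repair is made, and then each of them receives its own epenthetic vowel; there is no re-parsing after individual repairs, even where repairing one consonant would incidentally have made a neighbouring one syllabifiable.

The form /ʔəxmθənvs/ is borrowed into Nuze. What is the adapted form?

Substitution: /ʔ/ → /t/, giving /təxmθənvs/.
Syllabifying with onset maximization leaves /x/, /m/, /v/, /s/ stranded (only a nasal (/m/, /n/, or /ŋ/) is licensed in coda position; onsets are limited to one consonant).
Each unlicensed consonant becomes the onset of a new syllable: /x/ → /xə/, /m/ → /mə/, /v/ → /və/, /s/ → /sə/.

təxəməθənvəsə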